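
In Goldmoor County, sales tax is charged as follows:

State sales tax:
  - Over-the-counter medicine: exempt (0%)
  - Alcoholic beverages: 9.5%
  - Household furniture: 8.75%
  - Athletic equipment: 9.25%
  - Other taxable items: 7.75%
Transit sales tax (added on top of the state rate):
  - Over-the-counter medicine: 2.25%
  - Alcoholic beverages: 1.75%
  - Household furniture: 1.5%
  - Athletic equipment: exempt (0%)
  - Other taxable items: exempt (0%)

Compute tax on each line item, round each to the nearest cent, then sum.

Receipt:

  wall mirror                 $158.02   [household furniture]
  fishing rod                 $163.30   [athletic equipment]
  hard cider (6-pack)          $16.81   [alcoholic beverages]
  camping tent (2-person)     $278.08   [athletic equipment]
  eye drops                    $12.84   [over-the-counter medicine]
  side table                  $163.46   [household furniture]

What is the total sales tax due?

$75.96

Wall mirror $158.02: household furniture → 8.75% + 1.5% transit = 10.25% → $16.20
Fishing rod $163.30: athletic equipment → 9.25% + 0% transit = 9.25% → $15.11
Hard cider (6-pack) $16.81: alcoholic beverages → 9.5% + 1.75% transit = 11.25% → $1.89
Camping tent (2-person) $278.08: athletic equipment → 9.25% + 0% transit = 9.25% → $25.72
Eye drops $12.84: over-the-counter medicine → 0% + 2.25% transit = 2.25% → $0.29
Side table $163.46: household furniture → 8.75% + 1.5% transit = 10.25% → $16.75
Total tax = $16.20 + $15.11 + $1.89 + $25.72 + $0.29 + $16.75 = $75.96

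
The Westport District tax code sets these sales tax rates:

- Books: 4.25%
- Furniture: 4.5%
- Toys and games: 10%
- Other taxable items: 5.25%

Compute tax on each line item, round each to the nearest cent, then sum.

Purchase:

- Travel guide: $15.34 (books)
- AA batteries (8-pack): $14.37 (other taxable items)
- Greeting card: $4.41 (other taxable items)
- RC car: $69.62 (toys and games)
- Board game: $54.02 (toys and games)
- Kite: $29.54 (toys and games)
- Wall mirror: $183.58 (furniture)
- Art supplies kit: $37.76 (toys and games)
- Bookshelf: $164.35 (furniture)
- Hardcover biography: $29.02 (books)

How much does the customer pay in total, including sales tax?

Travel guide $15.34: books → 4.25% → $0.65
AA batteries (8-pack) $14.37: other taxable items → 5.25% → $0.75
Greeting card $4.41: other taxable items → 5.25% → $0.23
RC car $69.62: toys and games → 10% → $6.96
Board game $54.02: toys and games → 10% → $5.40
Kite $29.54: toys and games → 10% → $2.95
Wall mirror $183.58: furniture → 4.5% → $8.26
Art supplies kit $37.76: toys and games → 10% → $3.78
Bookshelf $164.35: furniture → 4.5% → $7.40
Hardcover biography $29.02: books → 4.25% → $1.23
Subtotal = $602.01; tax = $37.61; total due = $639.62

$639.62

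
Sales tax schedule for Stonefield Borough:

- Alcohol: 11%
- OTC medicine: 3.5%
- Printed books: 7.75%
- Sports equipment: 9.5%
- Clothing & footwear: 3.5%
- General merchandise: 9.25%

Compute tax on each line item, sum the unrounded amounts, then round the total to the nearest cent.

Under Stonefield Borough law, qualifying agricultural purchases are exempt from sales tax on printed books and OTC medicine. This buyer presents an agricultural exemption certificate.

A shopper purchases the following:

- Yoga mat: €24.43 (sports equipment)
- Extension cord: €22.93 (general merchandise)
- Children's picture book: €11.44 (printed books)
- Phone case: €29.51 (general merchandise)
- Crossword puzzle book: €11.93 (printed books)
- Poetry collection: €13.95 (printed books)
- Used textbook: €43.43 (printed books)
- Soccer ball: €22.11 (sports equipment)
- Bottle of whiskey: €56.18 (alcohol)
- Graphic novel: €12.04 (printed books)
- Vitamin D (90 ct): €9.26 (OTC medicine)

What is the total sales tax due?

Yoga mat €24.43: sports equipment → 9.5% → €2.32085
Extension cord €22.93: general merchandise → 9.25% → €2.121025
Children's picture book €11.44: printed books, buyer-exempt → 0% → €0.00
Phone case €29.51: general merchandise → 9.25% → €2.729675
Crossword puzzle book €11.93: printed books, buyer-exempt → 0% → €0.00
Poetry collection €13.95: printed books, buyer-exempt → 0% → €0.00
Used textbook €43.43: printed books, buyer-exempt → 0% → €0.00
Soccer ball €22.11: sports equipment → 9.5% → €2.10045
Bottle of whiskey €56.18: alcohol → 11% → €6.1798
Graphic novel €12.04: printed books, buyer-exempt → 0% → €0.00
Vitamin D (90 ct) €9.26: OTC medicine, buyer-exempt → 0% → €0.00
Unrounded tax sum = €15.4518 → €15.45

€15.45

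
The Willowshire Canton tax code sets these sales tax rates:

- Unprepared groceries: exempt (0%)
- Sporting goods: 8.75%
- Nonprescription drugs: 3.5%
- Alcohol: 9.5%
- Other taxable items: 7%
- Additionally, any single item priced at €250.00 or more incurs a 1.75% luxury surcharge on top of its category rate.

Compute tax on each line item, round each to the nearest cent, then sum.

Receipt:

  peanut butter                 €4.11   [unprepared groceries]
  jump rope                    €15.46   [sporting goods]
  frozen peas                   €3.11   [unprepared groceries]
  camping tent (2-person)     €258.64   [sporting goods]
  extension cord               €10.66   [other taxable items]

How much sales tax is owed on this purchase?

Peanut butter €4.11: unprepared groceries → 0% → €0.00
Jump rope €15.46: sporting goods → 8.75% → €1.35
Frozen peas €3.11: unprepared groceries → 0% → €0.00
Camping tent (2-person) €258.64: sporting goods → 8.75% + 1.75% surcharge = 10.5% → €27.16
Extension cord €10.66: other taxable items → 7% → €0.75
Total tax = €1.35 + €27.16 + €0.75 = €29.26

€29.26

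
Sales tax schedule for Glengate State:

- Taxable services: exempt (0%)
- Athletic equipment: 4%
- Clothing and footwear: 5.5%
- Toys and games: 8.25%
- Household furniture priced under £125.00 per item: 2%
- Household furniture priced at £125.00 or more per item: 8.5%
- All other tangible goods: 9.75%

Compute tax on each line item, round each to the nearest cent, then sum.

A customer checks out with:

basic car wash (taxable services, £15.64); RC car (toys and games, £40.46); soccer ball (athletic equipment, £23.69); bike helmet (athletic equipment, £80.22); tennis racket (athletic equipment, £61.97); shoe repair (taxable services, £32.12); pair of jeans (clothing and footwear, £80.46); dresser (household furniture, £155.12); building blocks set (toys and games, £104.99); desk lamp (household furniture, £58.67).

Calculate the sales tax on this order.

£37.43

Basic car wash £15.64: taxable services → 0% → £0.00
RC car £40.46: toys and games → 8.25% → £3.34
Soccer ball £23.69: athletic equipment → 4% → £0.95
Bike helmet £80.22: athletic equipment → 4% → £3.21
Tennis racket £61.97: athletic equipment → 4% → £2.48
Shoe repair £32.12: taxable services → 0% → £0.00
Pair of jeans £80.46: clothing and footwear → 5.5% → £4.43
Dresser £155.12: household furniture, £125.00 or more → 8.5% → £13.19
Building blocks set £104.99: toys and games → 8.25% → £8.66
Desk lamp £58.67: household furniture, under £125.00 → 2% → £1.17
Total tax = £3.34 + £0.95 + £3.21 + £2.48 + £4.43 + £13.19 + £8.66 + £1.17 = £37.43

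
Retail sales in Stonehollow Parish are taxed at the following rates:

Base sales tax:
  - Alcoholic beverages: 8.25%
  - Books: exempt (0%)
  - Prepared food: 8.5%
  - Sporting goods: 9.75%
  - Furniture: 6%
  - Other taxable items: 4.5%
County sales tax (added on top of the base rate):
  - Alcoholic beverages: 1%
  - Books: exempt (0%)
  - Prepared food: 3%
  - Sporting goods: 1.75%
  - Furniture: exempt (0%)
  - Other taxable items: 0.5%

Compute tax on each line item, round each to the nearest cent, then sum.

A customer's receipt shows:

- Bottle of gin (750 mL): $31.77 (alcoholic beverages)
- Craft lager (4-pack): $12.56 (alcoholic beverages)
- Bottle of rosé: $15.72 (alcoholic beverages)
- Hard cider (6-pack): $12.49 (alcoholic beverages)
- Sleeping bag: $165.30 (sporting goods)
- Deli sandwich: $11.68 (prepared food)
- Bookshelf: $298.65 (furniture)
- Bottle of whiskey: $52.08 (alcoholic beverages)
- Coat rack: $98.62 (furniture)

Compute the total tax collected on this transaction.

Bottle of gin (750 mL) $31.77: alcoholic beverages → 8.25% + 1% county = 9.25% → $2.94
Craft lager (4-pack) $12.56: alcoholic beverages → 8.25% + 1% county = 9.25% → $1.16
Bottle of rosé $15.72: alcoholic beverages → 8.25% + 1% county = 9.25% → $1.45
Hard cider (6-pack) $12.49: alcoholic beverages → 8.25% + 1% county = 9.25% → $1.16
Sleeping bag $165.30: sporting goods → 9.75% + 1.75% county = 11.5% → $19.01
Deli sandwich $11.68: prepared food → 8.5% + 3% county = 11.5% → $1.34
Bookshelf $298.65: furniture → 6% + 0% county = 6% → $17.92
Bottle of whiskey $52.08: alcoholic beverages → 8.25% + 1% county = 9.25% → $4.82
Coat rack $98.62: furniture → 6% + 0% county = 6% → $5.92
Total tax = $2.94 + $1.16 + $1.45 + $1.16 + $19.01 + $1.34 + $17.92 + $4.82 + $5.92 = $55.72

$55.72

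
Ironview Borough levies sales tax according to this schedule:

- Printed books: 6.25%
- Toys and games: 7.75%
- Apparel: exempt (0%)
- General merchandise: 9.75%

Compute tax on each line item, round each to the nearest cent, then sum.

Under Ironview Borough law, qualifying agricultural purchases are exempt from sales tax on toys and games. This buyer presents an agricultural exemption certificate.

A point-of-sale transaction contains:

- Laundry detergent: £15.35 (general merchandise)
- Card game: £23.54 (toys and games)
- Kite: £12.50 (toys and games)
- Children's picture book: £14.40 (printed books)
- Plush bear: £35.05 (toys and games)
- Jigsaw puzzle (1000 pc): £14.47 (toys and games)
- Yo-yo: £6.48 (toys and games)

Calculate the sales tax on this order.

Laundry detergent £15.35: general merchandise → 9.75% → £1.50
Card game £23.54: toys and games, buyer-exempt → 0% → £0.00
Kite £12.50: toys and games, buyer-exempt → 0% → £0.00
Children's picture book £14.40: printed books → 6.25% → £0.90
Plush bear £35.05: toys and games, buyer-exempt → 0% → £0.00
Jigsaw puzzle (1000 pc) £14.47: toys and games, buyer-exempt → 0% → £0.00
Yo-yo £6.48: toys and games, buyer-exempt → 0% → £0.00
Total tax = £1.50 + £0.90 = £2.40

£2.40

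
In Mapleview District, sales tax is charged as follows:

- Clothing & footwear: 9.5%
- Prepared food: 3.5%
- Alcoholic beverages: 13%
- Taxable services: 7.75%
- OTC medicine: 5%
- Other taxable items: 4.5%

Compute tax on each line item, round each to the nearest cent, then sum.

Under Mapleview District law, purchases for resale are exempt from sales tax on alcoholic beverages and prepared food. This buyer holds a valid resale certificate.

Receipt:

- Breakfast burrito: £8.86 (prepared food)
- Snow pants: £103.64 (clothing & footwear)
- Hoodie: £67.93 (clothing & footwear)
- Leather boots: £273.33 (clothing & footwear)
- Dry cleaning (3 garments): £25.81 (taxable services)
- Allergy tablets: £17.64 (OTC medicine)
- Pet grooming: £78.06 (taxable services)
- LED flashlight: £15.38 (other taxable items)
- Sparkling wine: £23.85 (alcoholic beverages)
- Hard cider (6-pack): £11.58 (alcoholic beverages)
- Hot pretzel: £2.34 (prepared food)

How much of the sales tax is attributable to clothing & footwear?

Snow pants £103.64: clothing & footwear → 9.5% → £9.85
Hoodie £67.93: clothing & footwear → 9.5% → £6.45
Leather boots £273.33: clothing & footwear → 9.5% → £25.97
Tax on clothing & footwear = £9.85 + £6.45 + £25.97 = £42.27

£42.27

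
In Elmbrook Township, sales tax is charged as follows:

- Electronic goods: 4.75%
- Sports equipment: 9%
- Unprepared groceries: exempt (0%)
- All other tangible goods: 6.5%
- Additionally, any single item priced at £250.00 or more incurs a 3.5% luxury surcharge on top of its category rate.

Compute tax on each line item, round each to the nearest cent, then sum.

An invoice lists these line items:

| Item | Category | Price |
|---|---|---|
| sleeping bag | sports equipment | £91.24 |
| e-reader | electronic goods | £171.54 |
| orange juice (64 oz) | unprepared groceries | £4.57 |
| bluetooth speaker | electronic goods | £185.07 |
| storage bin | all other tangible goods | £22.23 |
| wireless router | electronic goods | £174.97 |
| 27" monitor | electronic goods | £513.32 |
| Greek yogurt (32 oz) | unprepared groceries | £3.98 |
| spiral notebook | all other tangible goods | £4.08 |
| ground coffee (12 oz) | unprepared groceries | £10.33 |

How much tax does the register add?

Sleeping bag £91.24: sports equipment → 9% → £8.21
E-reader £171.54: electronic goods → 4.75% → £8.15
Orange juice (64 oz) £4.57: unprepared groceries → 0% → £0.00
Bluetooth speaker £185.07: electronic goods → 4.75% → £8.79
Storage bin £22.23: all other tangible goods → 6.5% → £1.44
Wireless router £174.97: electronic goods → 4.75% → £8.31
27" monitor £513.32: electronic goods → 4.75% + 3.5% surcharge = 8.25% → £42.35
Greek yogurt (32 oz) £3.98: unprepared groceries → 0% → £0.00
Spiral notebook £4.08: all other tangible goods → 6.5% → £0.27
Ground coffee (12 oz) £10.33: unprepared groceries → 0% → £0.00
Total tax = £8.21 + £8.15 + £8.79 + £1.44 + £8.31 + £42.35 + £0.27 = £77.52

£77.52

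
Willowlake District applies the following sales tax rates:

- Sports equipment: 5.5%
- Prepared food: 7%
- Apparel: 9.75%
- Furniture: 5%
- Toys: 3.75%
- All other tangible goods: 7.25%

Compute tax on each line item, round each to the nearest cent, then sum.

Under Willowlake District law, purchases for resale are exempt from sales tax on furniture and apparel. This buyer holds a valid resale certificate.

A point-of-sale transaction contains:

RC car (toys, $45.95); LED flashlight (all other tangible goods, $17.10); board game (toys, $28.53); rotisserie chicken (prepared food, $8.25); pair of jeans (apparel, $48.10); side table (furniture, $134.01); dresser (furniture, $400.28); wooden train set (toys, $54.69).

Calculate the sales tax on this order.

RC car $45.95: toys → 3.75% → $1.72
LED flashlight $17.10: all other tangible goods → 7.25% → $1.24
Board game $28.53: toys → 3.75% → $1.07
Rotisserie chicken $8.25: prepared food → 7% → $0.58
Pair of jeans $48.10: apparel, buyer-exempt → 0% → $0.00
Side table $134.01: furniture, buyer-exempt → 0% → $0.00
Dresser $400.28: furniture, buyer-exempt → 0% → $0.00
Wooden train set $54.69: toys → 3.75% → $2.05
Total tax = $1.72 + $1.24 + $1.07 + $0.58 + $2.05 = $6.66

$6.66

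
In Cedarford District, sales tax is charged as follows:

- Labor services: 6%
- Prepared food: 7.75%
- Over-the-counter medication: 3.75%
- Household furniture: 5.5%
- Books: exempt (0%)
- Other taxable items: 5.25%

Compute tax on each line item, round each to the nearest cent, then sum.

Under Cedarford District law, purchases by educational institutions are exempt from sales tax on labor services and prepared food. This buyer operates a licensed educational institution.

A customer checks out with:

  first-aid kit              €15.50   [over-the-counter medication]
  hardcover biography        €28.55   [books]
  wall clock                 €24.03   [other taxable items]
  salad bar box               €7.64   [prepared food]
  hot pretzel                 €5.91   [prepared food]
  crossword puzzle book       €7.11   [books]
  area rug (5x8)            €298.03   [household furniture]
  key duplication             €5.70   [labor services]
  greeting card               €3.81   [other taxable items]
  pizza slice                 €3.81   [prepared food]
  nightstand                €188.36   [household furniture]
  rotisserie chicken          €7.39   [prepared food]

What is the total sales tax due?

€28.79

First-aid kit €15.50: over-the-counter medication → 3.75% → €0.58
Hardcover biography €28.55: books → 0% → €0.00
Wall clock €24.03: other taxable items → 5.25% → €1.26
Salad bar box €7.64: prepared food, buyer-exempt → 0% → €0.00
Hot pretzel €5.91: prepared food, buyer-exempt → 0% → €0.00
Crossword puzzle book €7.11: books → 0% → €0.00
Area rug (5x8) €298.03: household furniture → 5.5% → €16.39
Key duplication €5.70: labor services, buyer-exempt → 0% → €0.00
Greeting card €3.81: other taxable items → 5.25% → €0.20
Pizza slice €3.81: prepared food, buyer-exempt → 0% → €0.00
Nightstand €188.36: household furniture → 5.5% → €10.36
Rotisserie chicken €7.39: prepared food, buyer-exempt → 0% → €0.00
Total tax = €0.58 + €1.26 + €16.39 + €0.20 + €10.36 = €28.79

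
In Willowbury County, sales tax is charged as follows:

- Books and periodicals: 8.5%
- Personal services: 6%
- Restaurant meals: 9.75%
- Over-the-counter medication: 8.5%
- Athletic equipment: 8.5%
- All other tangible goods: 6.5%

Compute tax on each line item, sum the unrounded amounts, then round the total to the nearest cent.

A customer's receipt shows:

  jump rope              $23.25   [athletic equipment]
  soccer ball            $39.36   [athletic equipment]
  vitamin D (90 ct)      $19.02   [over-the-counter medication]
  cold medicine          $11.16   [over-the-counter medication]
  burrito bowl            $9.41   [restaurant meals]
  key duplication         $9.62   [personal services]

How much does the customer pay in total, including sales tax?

Jump rope $23.25: athletic equipment → 8.5% → $1.97625
Soccer ball $39.36: athletic equipment → 8.5% → $3.3456
Vitamin D (90 ct) $19.02: over-the-counter medication → 8.5% → $1.6167
Cold medicine $11.16: over-the-counter medication → 8.5% → $0.9486
Burrito bowl $9.41: restaurant meals → 9.75% → $0.917475
Key duplication $9.62: personal services → 6% → $0.5772
Subtotal = $111.82; unrounded tax = $9.381825 → $9.38; total due = $121.20

$121.20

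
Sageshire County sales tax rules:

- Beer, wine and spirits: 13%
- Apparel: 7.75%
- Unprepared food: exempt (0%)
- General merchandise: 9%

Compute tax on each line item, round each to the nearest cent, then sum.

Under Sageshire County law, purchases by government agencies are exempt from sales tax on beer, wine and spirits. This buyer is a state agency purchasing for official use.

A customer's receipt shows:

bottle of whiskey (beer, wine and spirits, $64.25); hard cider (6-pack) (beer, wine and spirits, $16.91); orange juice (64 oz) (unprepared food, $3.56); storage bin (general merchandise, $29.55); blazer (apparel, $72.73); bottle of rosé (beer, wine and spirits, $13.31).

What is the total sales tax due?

$8.30

Bottle of whiskey $64.25: beer, wine and spirits, buyer-exempt → 0% → $0.00
Hard cider (6-pack) $16.91: beer, wine and spirits, buyer-exempt → 0% → $0.00
Orange juice (64 oz) $3.56: unprepared food → 0% → $0.00
Storage bin $29.55: general merchandise → 9% → $2.66
Blazer $72.73: apparel → 7.75% → $5.64
Bottle of rosé $13.31: beer, wine and spirits, buyer-exempt → 0% → $0.00
Total tax = $2.66 + $5.64 = $8.30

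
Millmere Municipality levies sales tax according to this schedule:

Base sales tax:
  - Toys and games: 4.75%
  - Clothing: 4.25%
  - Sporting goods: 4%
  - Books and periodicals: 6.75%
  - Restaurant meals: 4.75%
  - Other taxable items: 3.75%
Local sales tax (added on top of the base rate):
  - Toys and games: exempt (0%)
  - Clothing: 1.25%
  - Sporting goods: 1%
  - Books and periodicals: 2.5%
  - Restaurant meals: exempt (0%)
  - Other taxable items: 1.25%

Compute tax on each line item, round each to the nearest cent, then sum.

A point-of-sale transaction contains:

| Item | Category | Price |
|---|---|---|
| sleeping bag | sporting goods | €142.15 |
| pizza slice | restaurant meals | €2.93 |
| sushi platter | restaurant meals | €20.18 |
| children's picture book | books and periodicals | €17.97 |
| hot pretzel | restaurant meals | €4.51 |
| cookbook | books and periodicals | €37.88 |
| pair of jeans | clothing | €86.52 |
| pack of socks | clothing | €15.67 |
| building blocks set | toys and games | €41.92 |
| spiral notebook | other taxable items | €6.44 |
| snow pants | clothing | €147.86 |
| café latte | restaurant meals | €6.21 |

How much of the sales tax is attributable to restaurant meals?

Pizza slice €2.93: restaurant meals → 4.75% + 0% local = 4.75% → €0.14
Sushi platter €20.18: restaurant meals → 4.75% + 0% local = 4.75% → €0.96
Hot pretzel €4.51: restaurant meals → 4.75% + 0% local = 4.75% → €0.21
Café latte €6.21: restaurant meals → 4.75% + 0% local = 4.75% → €0.29
Tax on restaurant meals = €0.14 + €0.96 + €0.21 + €0.29 = €1.60

€1.60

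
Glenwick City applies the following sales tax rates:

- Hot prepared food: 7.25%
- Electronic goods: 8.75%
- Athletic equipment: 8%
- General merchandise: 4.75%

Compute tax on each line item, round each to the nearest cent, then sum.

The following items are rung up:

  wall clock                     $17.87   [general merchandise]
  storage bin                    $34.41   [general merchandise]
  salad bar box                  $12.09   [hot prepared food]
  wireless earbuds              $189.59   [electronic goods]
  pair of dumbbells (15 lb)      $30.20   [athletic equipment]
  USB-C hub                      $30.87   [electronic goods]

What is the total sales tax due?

$25.07

Wall clock $17.87: general merchandise → 4.75% → $0.85
Storage bin $34.41: general merchandise → 4.75% → $1.63
Salad bar box $12.09: hot prepared food → 7.25% → $0.88
Wireless earbuds $189.59: electronic goods → 8.75% → $16.59
Pair of dumbbells (15 lb) $30.20: athletic equipment → 8% → $2.42
USB-C hub $30.87: electronic goods → 8.75% → $2.70
Total tax = $0.85 + $1.63 + $0.88 + $16.59 + $2.42 + $2.70 = $25.07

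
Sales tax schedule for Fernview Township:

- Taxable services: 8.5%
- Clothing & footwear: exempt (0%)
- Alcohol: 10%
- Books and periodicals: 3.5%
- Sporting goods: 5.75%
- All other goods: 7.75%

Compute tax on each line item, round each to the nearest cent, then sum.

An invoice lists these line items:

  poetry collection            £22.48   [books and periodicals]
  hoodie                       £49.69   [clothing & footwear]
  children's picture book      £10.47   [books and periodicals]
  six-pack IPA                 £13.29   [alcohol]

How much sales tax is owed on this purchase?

Poetry collection £22.48: books and periodicals → 3.5% → £0.79
Hoodie £49.69: clothing & footwear → 0% → £0.00
Children's picture book £10.47: books and periodicals → 3.5% → £0.37
Six-pack IPA £13.29: alcohol → 10% → £1.33
Total tax = £0.79 + £0.37 + £1.33 = £2.49

£2.49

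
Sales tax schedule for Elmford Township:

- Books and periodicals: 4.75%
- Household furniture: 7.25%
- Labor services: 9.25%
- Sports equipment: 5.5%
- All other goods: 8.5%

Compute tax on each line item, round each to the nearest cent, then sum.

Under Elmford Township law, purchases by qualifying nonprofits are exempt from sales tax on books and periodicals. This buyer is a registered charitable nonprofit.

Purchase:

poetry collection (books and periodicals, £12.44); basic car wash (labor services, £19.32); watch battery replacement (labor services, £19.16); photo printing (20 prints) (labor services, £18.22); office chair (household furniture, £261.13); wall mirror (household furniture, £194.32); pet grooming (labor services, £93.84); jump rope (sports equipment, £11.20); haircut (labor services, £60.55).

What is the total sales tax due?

£53.17

Poetry collection £12.44: books and periodicals, buyer-exempt → 0% → £0.00
Basic car wash £19.32: labor services → 9.25% → £1.79
Watch battery replacement £19.16: labor services → 9.25% → £1.77
Photo printing (20 prints) £18.22: labor services → 9.25% → £1.69
Office chair £261.13: household furniture → 7.25% → £18.93
Wall mirror £194.32: household furniture → 7.25% → £14.09
Pet grooming £93.84: labor services → 9.25% → £8.68
Jump rope £11.20: sports equipment → 5.5% → £0.62
Haircut £60.55: labor services → 9.25% → £5.60
Total tax = £1.79 + £1.77 + £1.69 + £18.93 + £14.09 + £8.68 + £0.62 + £5.60 = £53.17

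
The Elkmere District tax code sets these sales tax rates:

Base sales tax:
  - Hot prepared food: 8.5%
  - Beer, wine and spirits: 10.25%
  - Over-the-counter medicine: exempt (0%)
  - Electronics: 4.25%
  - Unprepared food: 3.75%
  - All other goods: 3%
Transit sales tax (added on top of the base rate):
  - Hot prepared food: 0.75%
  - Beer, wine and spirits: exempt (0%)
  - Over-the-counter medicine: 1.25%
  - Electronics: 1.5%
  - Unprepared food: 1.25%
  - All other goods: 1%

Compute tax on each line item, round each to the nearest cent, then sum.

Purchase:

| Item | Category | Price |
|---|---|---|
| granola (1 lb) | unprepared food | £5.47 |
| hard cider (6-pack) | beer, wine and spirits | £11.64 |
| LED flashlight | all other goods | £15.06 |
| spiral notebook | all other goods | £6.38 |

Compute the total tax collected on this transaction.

Granola (1 lb) £5.47: unprepared food → 3.75% + 1.25% transit = 5% → £0.27
Hard cider (6-pack) £11.64: beer, wine and spirits → 10.25% + 0% transit = 10.25% → £1.19
LED flashlight £15.06: all other goods → 3% + 1% transit = 4% → £0.60
Spiral notebook £6.38: all other goods → 3% + 1% transit = 4% → £0.26
Total tax = £0.27 + £1.19 + £0.60 + £0.26 = £2.32

£2.32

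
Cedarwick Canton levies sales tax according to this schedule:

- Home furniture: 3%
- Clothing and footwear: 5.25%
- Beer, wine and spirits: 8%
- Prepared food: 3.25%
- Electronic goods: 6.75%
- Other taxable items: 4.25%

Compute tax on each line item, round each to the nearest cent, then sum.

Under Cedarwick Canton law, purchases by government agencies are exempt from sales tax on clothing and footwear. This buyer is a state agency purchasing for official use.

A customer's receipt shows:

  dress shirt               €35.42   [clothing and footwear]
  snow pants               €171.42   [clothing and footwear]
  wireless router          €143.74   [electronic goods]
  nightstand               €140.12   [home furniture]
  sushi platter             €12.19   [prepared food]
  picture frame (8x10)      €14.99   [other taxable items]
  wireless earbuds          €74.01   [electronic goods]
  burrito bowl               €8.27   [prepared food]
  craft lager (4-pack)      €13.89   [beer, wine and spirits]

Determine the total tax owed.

Dress shirt €35.42: clothing and footwear, buyer-exempt → 0% → €0.00
Snow pants €171.42: clothing and footwear, buyer-exempt → 0% → €0.00
Wireless router €143.74: electronic goods → 6.75% → €9.70
Nightstand €140.12: home furniture → 3% → €4.20
Sushi platter €12.19: prepared food → 3.25% → €0.40
Picture frame (8x10) €14.99: other taxable items → 4.25% → €0.64
Wireless earbuds €74.01: electronic goods → 6.75% → €5.00
Burrito bowl €8.27: prepared food → 3.25% → €0.27
Craft lager (4-pack) €13.89: beer, wine and spirits → 8% → €1.11
Total tax = €9.70 + €4.20 + €0.40 + €0.64 + €5.00 + €0.27 + €1.11 = €21.32

€21.32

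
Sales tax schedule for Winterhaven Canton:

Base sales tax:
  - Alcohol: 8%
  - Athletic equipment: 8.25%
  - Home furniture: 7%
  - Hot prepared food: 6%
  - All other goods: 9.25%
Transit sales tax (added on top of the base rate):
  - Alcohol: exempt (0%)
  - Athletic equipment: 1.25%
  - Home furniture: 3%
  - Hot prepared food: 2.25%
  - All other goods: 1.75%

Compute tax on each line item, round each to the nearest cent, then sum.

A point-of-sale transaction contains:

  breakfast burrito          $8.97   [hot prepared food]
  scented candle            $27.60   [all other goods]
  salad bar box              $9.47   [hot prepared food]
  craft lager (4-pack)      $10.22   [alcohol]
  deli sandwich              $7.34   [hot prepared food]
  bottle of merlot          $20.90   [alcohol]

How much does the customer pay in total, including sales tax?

Breakfast burrito $8.97: hot prepared food → 6% + 2.25% transit = 8.25% → $0.74
Scented candle $27.60: all other goods → 9.25% + 1.75% transit = 11% → $3.04
Salad bar box $9.47: hot prepared food → 6% + 2.25% transit = 8.25% → $0.78
Craft lager (4-pack) $10.22: alcohol → 8% + 0% transit = 8% → $0.82
Deli sandwich $7.34: hot prepared food → 6% + 2.25% transit = 8.25% → $0.61
Bottle of merlot $20.90: alcohol → 8% + 0% transit = 8% → $1.67
Subtotal = $84.50; tax = $7.66; total due = $92.16

$92.16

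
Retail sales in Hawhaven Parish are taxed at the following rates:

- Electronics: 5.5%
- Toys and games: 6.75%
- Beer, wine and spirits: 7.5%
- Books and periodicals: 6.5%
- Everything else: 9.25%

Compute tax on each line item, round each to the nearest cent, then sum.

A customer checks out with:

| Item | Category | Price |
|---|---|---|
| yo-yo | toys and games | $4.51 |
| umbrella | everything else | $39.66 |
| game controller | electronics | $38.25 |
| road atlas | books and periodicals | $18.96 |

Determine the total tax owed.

Yo-yo $4.51: toys and games → 6.75% → $0.30
Umbrella $39.66: everything else → 9.25% → $3.67
Game controller $38.25: electronics → 5.5% → $2.10
Road atlas $18.96: books and periodicals → 6.5% → $1.23
Total tax = $0.30 + $3.67 + $2.10 + $1.23 = $7.30

$7.30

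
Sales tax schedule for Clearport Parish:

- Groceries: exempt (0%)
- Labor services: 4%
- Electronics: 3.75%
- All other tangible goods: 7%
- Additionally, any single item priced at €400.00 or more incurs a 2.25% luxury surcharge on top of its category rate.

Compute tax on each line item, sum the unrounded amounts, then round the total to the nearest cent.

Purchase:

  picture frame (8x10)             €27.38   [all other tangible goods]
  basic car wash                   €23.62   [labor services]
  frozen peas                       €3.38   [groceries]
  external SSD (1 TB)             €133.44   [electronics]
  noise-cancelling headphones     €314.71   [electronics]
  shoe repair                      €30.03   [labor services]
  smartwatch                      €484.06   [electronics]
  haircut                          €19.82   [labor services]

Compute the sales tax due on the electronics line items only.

External SSD (1 TB) €133.44: electronics → 3.75% → €5.004
Noise-cancelling headphones €314.71: electronics → 3.75% → €11.801625
Smartwatch €484.06: electronics → 3.75% + 2.25% surcharge = 6% → €29.0436
Tax on electronics: unrounded sum = €45.849225 → €45.85

€45.85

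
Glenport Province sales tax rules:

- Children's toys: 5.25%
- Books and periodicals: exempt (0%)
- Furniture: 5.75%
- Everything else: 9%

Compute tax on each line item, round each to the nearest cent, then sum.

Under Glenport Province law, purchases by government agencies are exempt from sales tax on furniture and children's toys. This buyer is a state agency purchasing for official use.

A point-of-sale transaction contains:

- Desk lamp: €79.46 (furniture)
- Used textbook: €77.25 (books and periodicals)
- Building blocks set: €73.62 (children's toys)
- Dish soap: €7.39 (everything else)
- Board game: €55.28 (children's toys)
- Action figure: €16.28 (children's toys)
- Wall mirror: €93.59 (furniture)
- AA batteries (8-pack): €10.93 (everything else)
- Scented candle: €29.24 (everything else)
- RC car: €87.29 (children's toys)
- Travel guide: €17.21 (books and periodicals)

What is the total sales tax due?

Desk lamp €79.46: furniture, buyer-exempt → 0% → €0.00
Used textbook €77.25: books and periodicals → 0% → €0.00
Building blocks set €73.62: children's toys, buyer-exempt → 0% → €0.00
Dish soap €7.39: everything else → 9% → €0.67
Board game €55.28: children's toys, buyer-exempt → 0% → €0.00
Action figure €16.28: children's toys, buyer-exempt → 0% → €0.00
Wall mirror €93.59: furniture, buyer-exempt → 0% → €0.00
AA batteries (8-pack) €10.93: everything else → 9% → €0.98
Scented candle €29.24: everything else → 9% → €2.63
RC car €87.29: children's toys, buyer-exempt → 0% → €0.00
Travel guide €17.21: books and periodicals → 0% → €0.00
Total tax = €0.67 + €0.98 + €2.63 = €4.28

€4.28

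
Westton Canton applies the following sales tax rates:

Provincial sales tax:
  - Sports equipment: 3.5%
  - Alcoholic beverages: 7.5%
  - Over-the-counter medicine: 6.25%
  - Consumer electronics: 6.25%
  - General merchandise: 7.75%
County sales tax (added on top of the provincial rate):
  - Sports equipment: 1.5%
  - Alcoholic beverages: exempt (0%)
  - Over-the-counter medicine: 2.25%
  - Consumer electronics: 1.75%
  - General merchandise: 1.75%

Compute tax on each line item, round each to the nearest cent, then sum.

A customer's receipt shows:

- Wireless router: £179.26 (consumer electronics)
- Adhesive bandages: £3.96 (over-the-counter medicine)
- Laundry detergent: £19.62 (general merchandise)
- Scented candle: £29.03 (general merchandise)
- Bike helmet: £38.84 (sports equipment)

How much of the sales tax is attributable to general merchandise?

Laundry detergent £19.62: general merchandise → 7.75% + 1.75% county = 9.5% → £1.86
Scented candle £29.03: general merchandise → 7.75% + 1.75% county = 9.5% → £2.76
Tax on general merchandise = £1.86 + £2.76 = £4.62

£4.62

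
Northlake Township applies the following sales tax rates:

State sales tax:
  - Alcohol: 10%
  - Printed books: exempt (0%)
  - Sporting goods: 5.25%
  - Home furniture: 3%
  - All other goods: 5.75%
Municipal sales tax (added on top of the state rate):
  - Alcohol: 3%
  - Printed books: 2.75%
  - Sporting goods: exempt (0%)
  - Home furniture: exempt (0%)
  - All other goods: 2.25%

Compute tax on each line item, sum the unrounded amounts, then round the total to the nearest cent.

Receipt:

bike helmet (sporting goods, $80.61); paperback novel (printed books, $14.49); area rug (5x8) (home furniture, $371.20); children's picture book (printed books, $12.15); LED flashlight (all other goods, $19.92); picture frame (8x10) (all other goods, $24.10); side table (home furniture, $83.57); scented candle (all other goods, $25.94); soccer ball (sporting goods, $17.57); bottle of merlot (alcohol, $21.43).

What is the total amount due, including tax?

$698.89

Bike helmet $80.61: sporting goods → 5.25% + 0% municipal = 5.25% → $4.232025
Paperback novel $14.49: printed books → 0% + 2.75% municipal = 2.75% → $0.398475
Area rug (5x8) $371.20: home furniture → 3% + 0% municipal = 3% → $11.136
Children's picture book $12.15: printed books → 0% + 2.75% municipal = 2.75% → $0.334125
LED flashlight $19.92: all other goods → 5.75% + 2.25% municipal = 8% → $1.5936
Picture frame (8x10) $24.10: all other goods → 5.75% + 2.25% municipal = 8% → $1.928
Side table $83.57: home furniture → 3% + 0% municipal = 3% → $2.5071
Scented candle $25.94: all other goods → 5.75% + 2.25% municipal = 8% → $2.0752
Soccer ball $17.57: sporting goods → 5.25% + 0% municipal = 5.25% → $0.922425
Bottle of merlot $21.43: alcohol → 10% + 3% municipal = 13% → $2.7859
Subtotal = $670.98; unrounded tax = $27.91285 → $27.91; total due = $698.89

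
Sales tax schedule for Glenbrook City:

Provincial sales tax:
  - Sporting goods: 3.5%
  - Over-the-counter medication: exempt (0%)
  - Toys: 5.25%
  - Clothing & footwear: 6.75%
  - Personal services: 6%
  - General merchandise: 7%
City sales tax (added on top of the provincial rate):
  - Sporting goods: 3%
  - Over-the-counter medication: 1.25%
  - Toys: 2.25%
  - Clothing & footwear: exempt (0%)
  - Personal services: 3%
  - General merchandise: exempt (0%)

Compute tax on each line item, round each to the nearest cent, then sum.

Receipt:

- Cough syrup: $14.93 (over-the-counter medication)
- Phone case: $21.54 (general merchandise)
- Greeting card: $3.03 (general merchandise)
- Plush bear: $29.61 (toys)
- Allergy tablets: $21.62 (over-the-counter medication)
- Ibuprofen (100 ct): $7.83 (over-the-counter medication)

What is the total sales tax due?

Cough syrup $14.93: over-the-counter medication → 0% + 1.25% city = 1.25% → $0.19
Phone case $21.54: general merchandise → 7% + 0% city = 7% → $1.51
Greeting card $3.03: general merchandise → 7% + 0% city = 7% → $0.21
Plush bear $29.61: toys → 5.25% + 2.25% city = 7.5% → $2.22
Allergy tablets $21.62: over-the-counter medication → 0% + 1.25% city = 1.25% → $0.27
Ibuprofen (100 ct) $7.83: over-the-counter medication → 0% + 1.25% city = 1.25% → $0.10
Total tax = $0.19 + $1.51 + $0.21 + $2.22 + $0.27 + $0.10 = $4.50

$4.50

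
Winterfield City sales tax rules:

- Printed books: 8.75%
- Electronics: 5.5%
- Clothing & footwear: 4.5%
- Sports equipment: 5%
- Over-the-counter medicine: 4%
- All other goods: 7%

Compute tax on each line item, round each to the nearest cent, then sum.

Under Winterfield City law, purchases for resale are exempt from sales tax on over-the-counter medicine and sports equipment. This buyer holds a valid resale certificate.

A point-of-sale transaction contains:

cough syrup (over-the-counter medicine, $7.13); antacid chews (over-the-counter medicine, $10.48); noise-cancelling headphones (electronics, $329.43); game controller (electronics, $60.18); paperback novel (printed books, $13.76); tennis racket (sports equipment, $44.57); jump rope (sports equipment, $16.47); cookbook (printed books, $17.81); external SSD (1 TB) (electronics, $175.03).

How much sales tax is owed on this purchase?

Cough syrup $7.13: over-the-counter medicine, buyer-exempt → 0% → $0.00
Antacid chews $10.48: over-the-counter medicine, buyer-exempt → 0% → $0.00
Noise-cancelling headphones $329.43: electronics → 5.5% → $18.12
Game controller $60.18: electronics → 5.5% → $3.31
Paperback novel $13.76: printed books → 8.75% → $1.20
Tennis racket $44.57: sports equipment, buyer-exempt → 0% → $0.00
Jump rope $16.47: sports equipment, buyer-exempt → 0% → $0.00
Cookbook $17.81: printed books → 8.75% → $1.56
External SSD (1 TB) $175.03: electronics → 5.5% → $9.63
Total tax = $18.12 + $3.31 + $1.20 + $1.56 + $9.63 = $33.82

$33.82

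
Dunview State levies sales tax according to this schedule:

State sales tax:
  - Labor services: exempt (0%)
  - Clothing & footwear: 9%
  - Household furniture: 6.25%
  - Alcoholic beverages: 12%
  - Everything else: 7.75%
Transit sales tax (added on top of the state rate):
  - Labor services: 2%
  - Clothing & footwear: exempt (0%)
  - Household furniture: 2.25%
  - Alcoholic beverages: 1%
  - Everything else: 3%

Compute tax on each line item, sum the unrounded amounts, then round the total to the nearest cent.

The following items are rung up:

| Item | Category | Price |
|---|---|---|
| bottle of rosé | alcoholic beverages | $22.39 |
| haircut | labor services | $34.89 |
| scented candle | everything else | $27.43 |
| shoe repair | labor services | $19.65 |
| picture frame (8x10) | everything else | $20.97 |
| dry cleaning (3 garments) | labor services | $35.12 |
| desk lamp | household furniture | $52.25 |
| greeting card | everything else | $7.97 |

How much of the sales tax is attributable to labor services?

$1.79

Haircut $34.89: labor services → 0% + 2% transit = 2% → $0.6978
Shoe repair $19.65: labor services → 0% + 2% transit = 2% → $0.393
Dry cleaning (3 garments) $35.12: labor services → 0% + 2% transit = 2% → $0.7024
Tax on labor services: unrounded sum = $1.7932 → $1.79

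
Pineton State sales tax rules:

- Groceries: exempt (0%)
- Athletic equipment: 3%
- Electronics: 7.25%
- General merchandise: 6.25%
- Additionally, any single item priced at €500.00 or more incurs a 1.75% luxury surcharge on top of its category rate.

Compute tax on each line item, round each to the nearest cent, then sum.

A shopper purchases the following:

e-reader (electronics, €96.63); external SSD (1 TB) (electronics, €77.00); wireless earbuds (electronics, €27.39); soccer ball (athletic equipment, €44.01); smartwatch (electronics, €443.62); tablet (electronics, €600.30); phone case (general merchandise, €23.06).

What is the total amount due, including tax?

E-reader €96.63: electronics → 7.25% → €7.01
External SSD (1 TB) €77.00: electronics → 7.25% → €5.58
Wireless earbuds €27.39: electronics → 7.25% → €1.99
Soccer ball €44.01: athletic equipment → 3% → €1.32
Smartwatch €443.62: electronics → 7.25% → €32.16
Tablet €600.30: electronics → 7.25% + 1.75% surcharge = 9% → €54.03
Phone case €23.06: general merchandise → 6.25% → €1.44
Subtotal = €1312.01; tax = €103.53; total due = €1415.54

€1415.54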